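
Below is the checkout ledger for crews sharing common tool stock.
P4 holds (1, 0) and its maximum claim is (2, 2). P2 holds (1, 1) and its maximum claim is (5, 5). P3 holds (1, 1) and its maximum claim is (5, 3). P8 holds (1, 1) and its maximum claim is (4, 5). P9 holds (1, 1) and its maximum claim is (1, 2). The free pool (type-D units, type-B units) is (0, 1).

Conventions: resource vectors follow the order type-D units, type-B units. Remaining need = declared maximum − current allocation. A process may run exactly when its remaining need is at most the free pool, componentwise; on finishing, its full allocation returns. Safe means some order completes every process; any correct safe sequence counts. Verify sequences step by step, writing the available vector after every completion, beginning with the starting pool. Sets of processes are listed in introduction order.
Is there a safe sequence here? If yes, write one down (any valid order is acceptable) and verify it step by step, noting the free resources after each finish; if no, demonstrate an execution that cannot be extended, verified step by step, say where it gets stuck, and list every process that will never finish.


The state is UNSAFE.
Key observation: once P9, P4 finish, the pool peaks at (2, 2) — and every remaining process still needs more type-D units than that.
Going as far as possible: P9, P4; after that, nothing fits. Step-by-step check:
  pool = (0, 1)
  run P9 (needs (0, 1), free (0, 1)); after release of (1, 1) the pool is (1, 2)
  run P4 (needs (1, 2), free (1, 2)); after release of (1, 0) the pool is (2, 2)
  blocked: P2 wants (4, 4), pool (2, 2) — not enough type-D units and type-B units
  blocked: P3 wants (4, 2), pool (2, 2) — not enough type-D units
  blocked: P8 wants (3, 4), pool (2, 2) — not enough type-D units and type-B units
Processes that can never finish: P2, P3 and P8.


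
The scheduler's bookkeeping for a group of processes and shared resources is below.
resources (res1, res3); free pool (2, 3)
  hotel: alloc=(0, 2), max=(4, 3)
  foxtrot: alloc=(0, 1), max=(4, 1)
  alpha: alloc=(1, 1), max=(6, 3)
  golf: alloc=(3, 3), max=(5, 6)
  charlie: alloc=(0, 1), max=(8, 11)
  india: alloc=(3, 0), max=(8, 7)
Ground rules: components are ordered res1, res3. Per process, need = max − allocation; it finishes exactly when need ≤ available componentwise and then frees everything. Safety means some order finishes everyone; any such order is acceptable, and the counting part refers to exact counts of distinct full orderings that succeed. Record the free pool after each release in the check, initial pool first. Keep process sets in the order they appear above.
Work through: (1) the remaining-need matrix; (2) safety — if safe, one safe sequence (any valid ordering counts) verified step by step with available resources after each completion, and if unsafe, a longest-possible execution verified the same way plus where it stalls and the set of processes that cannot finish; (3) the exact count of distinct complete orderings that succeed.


(1) Need matrix, components ordered res1, res3:
  hotel: (4, 1)
  foxtrot: (4, 0)
  alpha: (5, 2)
  golf: (2, 3)
  charlie: (8, 10)
  india: (5, 7)
(2) The state is SAFE; one workable sequence: golf, hotel, foxtrot, india, alpha, charlie.
Key observation: reading the order forward, golf is the first process whose need (2, 3) meets the free pool (2, 3) exactly on a resource it requests.
Verifying each step:
  pool = (2, 3)
  golf needs (2, 3) <= (2, 3) -> finishes; pool += (3, 3) = (5, 6)
  hotel needs (4, 1) <= (5, 6) -> finishes; pool += (0, 2) = (5, 8)
  foxtrot needs (4, 0) <= (5, 8) -> finishes; pool += (0, 1) = (5, 9)
  india needs (5, 7) <= (5, 9) -> finishes; pool += (3, 0) = (8, 9)
  alpha needs (5, 2) <= (8, 9) -> finishes; pool += (1, 1) = (9, 10)
  charlie needs (8, 10) <= (9, 10) -> finishes; pool += (0, 1) = (9, 11)
(3) The exact count: 18 of the possible complete orderings are safe sequences.


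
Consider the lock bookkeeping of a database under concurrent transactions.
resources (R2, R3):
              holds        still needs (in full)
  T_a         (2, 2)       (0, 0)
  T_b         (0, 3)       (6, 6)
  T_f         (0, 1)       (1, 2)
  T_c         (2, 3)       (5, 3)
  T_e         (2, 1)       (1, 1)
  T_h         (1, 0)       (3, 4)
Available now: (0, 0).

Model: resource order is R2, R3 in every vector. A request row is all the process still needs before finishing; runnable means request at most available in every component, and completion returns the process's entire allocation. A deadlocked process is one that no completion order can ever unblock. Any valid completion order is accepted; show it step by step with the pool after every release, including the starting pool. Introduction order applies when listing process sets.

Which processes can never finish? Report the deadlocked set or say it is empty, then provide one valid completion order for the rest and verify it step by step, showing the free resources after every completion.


Nothing here is deadlocked.
Key observation: the pool covers T_a at once, and every later process fits after earlier releases.
The rest can finish in the order T_a, T_e, T_f, T_h, T_c, T_b. Walking it through:
  pool = (0, 0)
  T_a needs (0, 0) <= (0, 0) -> finishes; pool += (2, 2) = (2, 2)
  T_e needs (1, 1) <= (2, 2) -> finishes; pool += (2, 1) = (4, 3)
  T_f needs (1, 2) <= (4, 3) -> finishes; pool += (0, 1) = (4, 4)
  T_h needs (3, 4) <= (4, 4) -> finishes; pool += (1, 0) = (5, 4)
  T_c needs (5, 3) <= (5, 4) -> finishes; pool += (2, 3) = (7, 7)
  T_b needs (6, 6) <= (7, 7) -> finishes; pool += (0, 3) = (7, 10)


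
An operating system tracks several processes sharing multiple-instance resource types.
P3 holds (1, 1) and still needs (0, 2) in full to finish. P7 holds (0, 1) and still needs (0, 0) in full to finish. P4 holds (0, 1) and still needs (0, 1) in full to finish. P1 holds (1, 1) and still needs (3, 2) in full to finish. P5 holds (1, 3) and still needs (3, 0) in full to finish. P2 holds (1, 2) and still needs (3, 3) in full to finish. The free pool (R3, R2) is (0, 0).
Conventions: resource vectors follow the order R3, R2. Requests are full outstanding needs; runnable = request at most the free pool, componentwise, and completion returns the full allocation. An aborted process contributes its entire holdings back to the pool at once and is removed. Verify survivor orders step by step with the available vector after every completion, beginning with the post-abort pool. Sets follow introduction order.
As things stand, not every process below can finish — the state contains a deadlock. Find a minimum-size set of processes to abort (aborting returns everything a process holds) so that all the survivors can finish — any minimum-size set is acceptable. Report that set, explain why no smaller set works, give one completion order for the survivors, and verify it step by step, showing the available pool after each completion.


The answer: abort P1 and P5.
Key observation: aborting P1 and P5 returns (2, 4), and P2 — hopeless before — runs at step 4 with the returned capacity in the pool.
No one abort is enough; case by case: P3 alone leaves P1 blocked (short on R3); P7 alone leaves P1 blocked (short on R3); P4 alone leaves P1 blocked (short on R3); P1 alone leaves P5 blocked (short on R3); P5 alone leaves P1 blocked (short on R3); P2 alone leaves P1 blocked (short on R3).
The survivors complete as P7, P3, P4, P2. Step-by-step check (starting from the post-abort pool):
  pool = (2, 4)
  P7: need (0, 0) fits (2, 4); releases (0, 1), pool now (2, 5)
  P3: need (0, 2) fits (2, 5); releases (1, 1), pool now (3, 6)
  P4: need (0, 1) fits (3, 6); releases (0, 1), pool now (3, 7)
  P2: need (3, 3) fits (3, 7); releases (1, 2), pool now (4, 9)


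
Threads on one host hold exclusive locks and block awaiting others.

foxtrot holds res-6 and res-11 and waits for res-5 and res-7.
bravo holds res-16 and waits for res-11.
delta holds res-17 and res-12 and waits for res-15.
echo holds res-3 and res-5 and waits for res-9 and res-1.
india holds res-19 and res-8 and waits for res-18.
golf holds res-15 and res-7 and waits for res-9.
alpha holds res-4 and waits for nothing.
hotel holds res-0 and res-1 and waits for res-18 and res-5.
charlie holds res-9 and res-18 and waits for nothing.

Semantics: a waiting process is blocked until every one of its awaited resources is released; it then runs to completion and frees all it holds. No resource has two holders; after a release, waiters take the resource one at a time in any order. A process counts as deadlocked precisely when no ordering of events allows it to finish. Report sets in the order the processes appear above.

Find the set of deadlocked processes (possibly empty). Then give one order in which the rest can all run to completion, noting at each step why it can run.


Deadlocked set: foxtrot, bravo, echo and hotel.
Key observation: the knot is the closed ring of waits echo -> hotel -> echo; foxtrot and bravo wait into the deadlock from upstream.
One completion order for the rest: alpha, charlie, golf, india, delta.
Walking it through:
  run alpha (it waits on nothing); releases res-4
  run charlie (it waits on nothing); releases res-9 and res-18
  golf: everything it awaited (res-9) is free; runs, freeing res-15 and res-7
  india: everything it awaited (res-18) is free; runs, freeing res-19 and res-8
  delta: everything it awaited (res-15) is free; runs, freeing res-17 and res-12


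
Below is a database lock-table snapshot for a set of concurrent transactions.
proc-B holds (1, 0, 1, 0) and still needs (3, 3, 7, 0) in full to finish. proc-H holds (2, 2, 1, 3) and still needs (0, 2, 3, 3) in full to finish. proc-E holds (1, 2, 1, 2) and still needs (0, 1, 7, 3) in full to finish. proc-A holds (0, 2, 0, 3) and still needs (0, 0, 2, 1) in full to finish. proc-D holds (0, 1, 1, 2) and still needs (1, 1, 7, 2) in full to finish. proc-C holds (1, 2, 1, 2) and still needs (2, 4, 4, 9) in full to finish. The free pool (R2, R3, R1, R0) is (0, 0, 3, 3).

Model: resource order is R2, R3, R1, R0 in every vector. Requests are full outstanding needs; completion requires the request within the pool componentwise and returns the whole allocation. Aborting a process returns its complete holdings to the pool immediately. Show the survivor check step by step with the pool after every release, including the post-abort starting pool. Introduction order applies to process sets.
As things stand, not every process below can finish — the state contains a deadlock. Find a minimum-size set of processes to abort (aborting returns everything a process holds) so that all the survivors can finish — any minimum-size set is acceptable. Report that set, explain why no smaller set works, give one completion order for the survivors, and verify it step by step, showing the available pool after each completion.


Abort proc-B and proc-E.
Key observation: before aborting proc-B and proc-E, proc-D was permanently blocked — no order could ever run it; afterwards it completes at step 4.
Why nothing smaller works — every single abort fails: proc-B alone leaves proc-E blocked (short on R1); proc-H alone leaves proc-B blocked (short on R1); proc-E alone leaves proc-B blocked (short on R1); proc-A alone leaves proc-B blocked (short on R1); proc-D alone leaves proc-B blocked (short on R1); proc-C alone leaves proc-B blocked (short on R1).
Survivors finish in the order: proc-H, proc-A, proc-C, proc-D. Check, step by step (pool after the aborts first):
  pool = (2, 2, 5, 5)
  run proc-H (needs (0, 2, 3, 3), free (2, 2, 5, 5)); after release of (2, 2, 1, 3) the pool is (4, 4, 6, 8)
  run proc-A (needs (0, 0, 2, 1), free (4, 4, 6, 8)); after release of (0, 2, 0, 3) the pool is (4, 6, 6, 11)
  run proc-C (needs (2, 4, 4, 9), free (4, 6, 6, 11)); after release of (1, 2, 1, 2) the pool is (5, 8, 7, 13)
  run proc-D (needs (1, 1, 7, 2), free (5, 8, 7, 13)); after release of (0, 1, 1, 2) the pool is (5, 9, 8, 15)


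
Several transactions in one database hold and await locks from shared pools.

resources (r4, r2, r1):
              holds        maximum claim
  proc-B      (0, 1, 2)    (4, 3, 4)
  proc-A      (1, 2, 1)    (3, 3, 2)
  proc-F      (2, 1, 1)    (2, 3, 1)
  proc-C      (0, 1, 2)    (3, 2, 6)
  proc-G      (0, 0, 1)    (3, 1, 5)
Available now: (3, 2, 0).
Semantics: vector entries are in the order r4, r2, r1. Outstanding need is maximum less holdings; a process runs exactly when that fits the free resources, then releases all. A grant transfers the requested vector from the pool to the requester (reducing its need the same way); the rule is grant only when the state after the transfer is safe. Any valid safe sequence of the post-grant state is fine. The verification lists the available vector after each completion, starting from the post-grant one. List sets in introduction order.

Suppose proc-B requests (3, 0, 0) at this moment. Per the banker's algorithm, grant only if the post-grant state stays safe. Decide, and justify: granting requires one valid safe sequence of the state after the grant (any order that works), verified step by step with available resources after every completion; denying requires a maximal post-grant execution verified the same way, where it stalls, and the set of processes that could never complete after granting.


GRANT. The post-grant state is safe; one safe sequence: proc-F, proc-A, proc-B, proc-C, proc-G.
Key observation: even at the reduced pool (0, 2, 0), proc-F fits immediately, so safety survives the grant.
Check on the post-grant state, step by step:
  pool = (0, 2, 0)
  proc-F needs (0, 2, 0) <= (0, 2, 0) -> finishes; pool += (2, 1, 1) = (2, 3, 1)
  proc-A needs (2, 1, 1) <= (2, 3, 1) -> finishes; pool += (1, 2, 1) = (3, 5, 2)
  proc-B needs (1, 2, 2) <= (3, 5, 2) -> finishes; pool += (3, 1, 2) = (6, 6, 4)
  proc-C needs (3, 1, 4) <= (6, 6, 4) -> finishes; pool += (0, 1, 2) = (6, 7, 6)
  proc-G needs (3, 1, 4) <= (6, 7, 6) -> finishes; pool += (0, 0, 1) = (6, 7, 7)


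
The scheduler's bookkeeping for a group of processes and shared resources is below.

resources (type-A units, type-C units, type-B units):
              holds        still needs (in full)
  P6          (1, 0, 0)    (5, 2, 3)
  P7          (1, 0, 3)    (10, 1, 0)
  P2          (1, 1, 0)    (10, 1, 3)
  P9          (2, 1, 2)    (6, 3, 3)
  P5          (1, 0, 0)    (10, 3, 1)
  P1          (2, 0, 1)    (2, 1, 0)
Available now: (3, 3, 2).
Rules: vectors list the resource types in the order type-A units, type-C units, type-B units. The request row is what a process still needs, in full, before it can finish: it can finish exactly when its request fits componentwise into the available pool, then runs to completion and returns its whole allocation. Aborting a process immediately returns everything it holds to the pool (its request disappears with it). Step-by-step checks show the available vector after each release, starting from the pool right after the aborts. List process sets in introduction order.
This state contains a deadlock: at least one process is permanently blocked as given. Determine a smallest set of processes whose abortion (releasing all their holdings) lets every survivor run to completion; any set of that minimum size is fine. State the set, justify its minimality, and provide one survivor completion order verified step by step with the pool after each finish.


Minimum abort set: P7 and P2.
Key observation: aborting P7 and P2 returns (2, 1, 3), and P5 — hopeless before — runs at step 4 with the returned capacity in the pool.
Why nothing smaller works — every single abort fails: P6 alone leaves P7 blocked (short on type-A units); P7 alone leaves P2 blocked (short on type-A units); P2 alone leaves P7 blocked (short on type-A units); P9 alone leaves P7 blocked (short on type-A units); P5 alone leaves P7 blocked (short on type-A units); P1 alone leaves P7 blocked (short on type-A units).
One survivor order: P1, P6, P9, P5. Walking it through (post-abort pool first):
  pool = (5, 4, 5)
  P1: need (2, 1, 0) fits (5, 4, 5); releases (2, 0, 1), pool now (7, 4, 6)
  P6: need (5, 2, 3) fits (7, 4, 6); releases (1, 0, 0), pool now (8, 4, 6)
  P9: need (6, 3, 3) fits (8, 4, 6); releases (2, 1, 2), pool now (10, 5, 8)
  P5: need (10, 3, 1) fits (10, 5, 8); releases (1, 0, 0), pool now (11, 5, 8)


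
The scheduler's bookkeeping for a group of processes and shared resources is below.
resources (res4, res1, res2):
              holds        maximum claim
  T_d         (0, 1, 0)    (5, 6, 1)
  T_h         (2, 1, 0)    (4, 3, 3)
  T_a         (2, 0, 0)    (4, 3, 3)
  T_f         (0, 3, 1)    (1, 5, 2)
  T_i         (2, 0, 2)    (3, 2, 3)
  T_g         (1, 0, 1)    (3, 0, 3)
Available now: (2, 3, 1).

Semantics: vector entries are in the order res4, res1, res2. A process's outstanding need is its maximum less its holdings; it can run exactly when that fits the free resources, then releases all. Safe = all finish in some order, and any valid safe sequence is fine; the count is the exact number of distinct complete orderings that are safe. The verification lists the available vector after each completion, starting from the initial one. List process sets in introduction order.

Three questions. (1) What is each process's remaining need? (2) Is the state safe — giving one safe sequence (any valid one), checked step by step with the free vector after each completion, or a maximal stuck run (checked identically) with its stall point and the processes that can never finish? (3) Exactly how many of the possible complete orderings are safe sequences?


(1) Outstanding need per process (order res4, res1, res2):
  T_d: (5, 5, 1)
  T_h: (2, 2, 3)
  T_a: (2, 3, 3)
  T_f: (1, 2, 1)
  T_i: (1, 2, 1)
  T_g: (2, 0, 2)
(2) The state is SAFE; one workable sequence: T_f, T_g, T_i, T_d, T_a, T_h.
Key observation: reading the order forward, T_f is the first process whose need (1, 2, 1) meets the free pool (2, 3, 1) exactly on a resource it requests.
Step-by-step check:
  pool = (2, 3, 1)
  run T_f (needs (1, 2, 1), free (2, 3, 1)); after release of (0, 3, 1) the pool is (2, 6, 2)
  run T_g (needs (2, 0, 2), free (2, 6, 2)); after release of (1, 0, 1) the pool is (3, 6, 3)
  run T_i (needs (1, 2, 1), free (3, 6, 3)); after release of (2, 0, 2) the pool is (5, 6, 5)
  run T_d (needs (5, 5, 1), free (5, 6, 5)); after release of (0, 1, 0) the pool is (5, 7, 5)
  run T_a (needs (2, 3, 3), free (5, 7, 5)); after release of (2, 0, 0) the pool is (7, 7, 5)
  run T_h (needs (2, 2, 3), free (7, 7, 5)); after release of (2, 1, 0) the pool is (9, 8, 5)
(3) Precisely 90 of the possible complete orderings are safe sequences.


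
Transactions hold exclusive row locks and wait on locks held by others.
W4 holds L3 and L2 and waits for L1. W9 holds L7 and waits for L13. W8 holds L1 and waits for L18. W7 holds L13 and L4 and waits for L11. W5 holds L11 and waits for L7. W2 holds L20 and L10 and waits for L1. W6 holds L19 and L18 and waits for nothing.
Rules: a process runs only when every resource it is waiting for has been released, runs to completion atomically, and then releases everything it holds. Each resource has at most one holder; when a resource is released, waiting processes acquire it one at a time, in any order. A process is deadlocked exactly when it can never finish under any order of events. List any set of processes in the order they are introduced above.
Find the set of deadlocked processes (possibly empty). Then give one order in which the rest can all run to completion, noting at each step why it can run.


Deadlocked: W9, W7 and W5.
Key observation: nobody on the ring W9 -> W7 -> W5 -> W9 can start until another member finishes, which never happens; no other process is dragged down with it.
One completion order for the rest: W6, W8, W4, W2.
Step-by-step check:
  W6 waits on nothing -> runs at once and releases L19 and L18
  W8 waits on L18 — all released -> runs and releases L1
  W4 waits on L1 — all released -> runs and releases L3 and L2
  W2 waits on L1 — all released -> runs and releases L20 and L10


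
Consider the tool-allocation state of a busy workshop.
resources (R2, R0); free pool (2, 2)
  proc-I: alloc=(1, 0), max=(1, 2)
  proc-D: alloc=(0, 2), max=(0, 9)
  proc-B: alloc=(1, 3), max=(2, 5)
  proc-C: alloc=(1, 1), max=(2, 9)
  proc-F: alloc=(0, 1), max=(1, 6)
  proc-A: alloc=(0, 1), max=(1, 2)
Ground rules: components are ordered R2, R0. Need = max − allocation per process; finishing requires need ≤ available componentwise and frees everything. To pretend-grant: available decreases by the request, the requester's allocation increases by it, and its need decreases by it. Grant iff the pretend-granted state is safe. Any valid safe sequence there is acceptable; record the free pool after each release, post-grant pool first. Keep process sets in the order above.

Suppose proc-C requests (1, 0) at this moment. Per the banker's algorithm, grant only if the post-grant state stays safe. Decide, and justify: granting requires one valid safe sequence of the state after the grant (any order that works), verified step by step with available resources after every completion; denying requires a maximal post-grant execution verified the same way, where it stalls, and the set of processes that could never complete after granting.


GRANT — the state after the grant stays safe, e.g. via proc-B, proc-A, proc-F, proc-D, proc-I, proc-C.
Key observation: even at the reduced pool (1, 2), proc-B fits immediately, so safety survives the grant.
Step-by-step check of the post-grant state:
  pool = (1, 2)
  proc-B: need (1, 2) fits (1, 2); releases (1, 3), pool now (2, 5)
  proc-A: need (1, 1) fits (2, 5); releases (0, 1), pool now (2, 6)
  proc-F: need (1, 5) fits (2, 6); releases (0, 1), pool now (2, 7)
  proc-D: need (0, 7) fits (2, 7); releases (0, 2), pool now (2, 9)
  proc-I: need (0, 2) fits (2, 9); releases (1, 0), pool now (3, 9)
  proc-C: need (0, 8) fits (3, 9); releases (2, 1), pool now (5, 10)


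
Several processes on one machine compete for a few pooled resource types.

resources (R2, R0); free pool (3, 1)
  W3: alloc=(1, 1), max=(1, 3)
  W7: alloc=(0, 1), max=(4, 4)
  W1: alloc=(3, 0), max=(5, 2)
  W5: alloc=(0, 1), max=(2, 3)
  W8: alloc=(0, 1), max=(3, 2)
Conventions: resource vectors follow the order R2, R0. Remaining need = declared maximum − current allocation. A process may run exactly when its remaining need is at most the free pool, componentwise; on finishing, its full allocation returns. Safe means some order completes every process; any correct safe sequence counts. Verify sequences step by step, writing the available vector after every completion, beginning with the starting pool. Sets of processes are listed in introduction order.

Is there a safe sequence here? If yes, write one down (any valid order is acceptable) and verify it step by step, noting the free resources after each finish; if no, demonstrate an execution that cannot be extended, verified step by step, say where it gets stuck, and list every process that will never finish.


SAFE, for example via the order W8, W5, W3, W7, W1.
Key observation: at W8 the run first touches a limit — (3, 1) against (3, 1), exact on a resource it actually requests.
Verifying each step:
  pool = (3, 1)
  W8: need (3, 1) fits (3, 1); releases (0, 1), pool now (3, 2)
  W5: need (2, 2) fits (3, 2); releases (0, 1), pool now (3, 3)
  W3: need (0, 2) fits (3, 3); releases (1, 1), pool now (4, 4)
  W7: need (4, 3) fits (4, 4); releases (0, 1), pool now (4, 5)
  W1: need (2, 2) fits (4, 5); releases (3, 0), pool now (7, 5)


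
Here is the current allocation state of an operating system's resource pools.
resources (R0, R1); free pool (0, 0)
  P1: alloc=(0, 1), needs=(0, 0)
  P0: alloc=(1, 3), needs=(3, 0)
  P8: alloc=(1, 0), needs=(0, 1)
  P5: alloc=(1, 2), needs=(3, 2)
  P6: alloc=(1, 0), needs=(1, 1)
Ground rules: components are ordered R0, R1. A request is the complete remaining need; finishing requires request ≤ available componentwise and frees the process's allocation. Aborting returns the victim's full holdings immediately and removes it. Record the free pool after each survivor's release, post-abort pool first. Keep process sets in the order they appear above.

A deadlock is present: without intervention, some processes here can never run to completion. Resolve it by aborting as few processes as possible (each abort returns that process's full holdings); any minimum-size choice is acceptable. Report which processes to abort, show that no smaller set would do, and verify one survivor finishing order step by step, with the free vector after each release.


Minimum abort set: P0.
Key observation: before aborting P0, P5 was permanently blocked — no order could ever run it; afterwards it completes at step 4.
Minimality: the empty abort set fails — the state is deadlocked as it stands.
Survivors finish in the order: P8, P1, P6, P5. Verifying each step (pool after the aborts first):
  pool = (1, 3)
  P8 needs (0, 1) <= (1, 3) -> finishes; pool += (1, 0) = (2, 3)
  P1 needs (0, 0) <= (2, 3) -> finishes; pool += (0, 1) = (2, 4)
  P6 needs (1, 1) <= (2, 4) -> finishes; pool += (1, 0) = (3, 4)
  P5 needs (3, 2) <= (3, 4) -> finishes; pool += (1, 2) = (4, 6)


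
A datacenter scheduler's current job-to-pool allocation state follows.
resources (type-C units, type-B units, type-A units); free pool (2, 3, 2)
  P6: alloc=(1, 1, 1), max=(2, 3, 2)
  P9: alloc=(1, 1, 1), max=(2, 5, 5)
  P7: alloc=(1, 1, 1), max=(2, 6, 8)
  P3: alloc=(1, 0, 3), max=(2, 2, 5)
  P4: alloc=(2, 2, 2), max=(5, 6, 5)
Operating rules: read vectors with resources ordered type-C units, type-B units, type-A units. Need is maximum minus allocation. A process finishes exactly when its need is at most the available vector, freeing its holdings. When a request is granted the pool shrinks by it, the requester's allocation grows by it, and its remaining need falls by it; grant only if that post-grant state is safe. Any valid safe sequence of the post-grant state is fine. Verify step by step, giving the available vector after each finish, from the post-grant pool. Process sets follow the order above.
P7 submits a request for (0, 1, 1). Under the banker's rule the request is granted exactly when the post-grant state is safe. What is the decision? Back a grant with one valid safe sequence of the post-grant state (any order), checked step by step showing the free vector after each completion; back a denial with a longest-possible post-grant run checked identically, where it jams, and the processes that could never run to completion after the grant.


DENY — the pretend-granted state is unsafe.
Key observation: even finishing P6, P3 leaves just (4, 3, 5) free — too little type-B units for any of the remaining processes.
After a pretend grant, a maximal execution: P6, P3 — then nothing else fits. Verifying each step:
  pool = (2, 2, 1)
  P6: need (1, 2, 1) fits (2, 2, 1); releases (1, 1, 1), pool now (3, 3, 2)
  P3: need (1, 2, 2) fits (3, 3, 2); releases (1, 0, 3), pool now (4, 3, 5)
  P9 still needs (1, 4, 4) but only (4, 3, 5) is free — short on type-B units
  P7 still needs (1, 4, 6) but only (4, 3, 5) is free — short on type-B units and type-A units
  P4 still needs (3, 4, 3) but only (4, 3, 5) is free — short on type-B units
Post-grant, the permanently blocked set is P9, P7 and P4.


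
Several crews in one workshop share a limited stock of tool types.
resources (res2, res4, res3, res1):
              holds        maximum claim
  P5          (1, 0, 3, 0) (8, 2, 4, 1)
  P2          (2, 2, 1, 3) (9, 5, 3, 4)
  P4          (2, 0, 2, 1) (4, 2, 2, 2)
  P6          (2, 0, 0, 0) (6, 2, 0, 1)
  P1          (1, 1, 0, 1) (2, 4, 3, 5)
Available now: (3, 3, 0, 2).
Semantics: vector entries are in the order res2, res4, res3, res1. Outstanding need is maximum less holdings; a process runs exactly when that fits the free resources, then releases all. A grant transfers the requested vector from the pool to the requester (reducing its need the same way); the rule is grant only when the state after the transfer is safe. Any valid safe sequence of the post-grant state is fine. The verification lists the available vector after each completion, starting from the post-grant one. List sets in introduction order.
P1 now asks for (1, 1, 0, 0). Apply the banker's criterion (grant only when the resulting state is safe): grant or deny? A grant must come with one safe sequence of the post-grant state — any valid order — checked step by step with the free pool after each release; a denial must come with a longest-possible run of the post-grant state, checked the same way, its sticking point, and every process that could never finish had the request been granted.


DENY: after the grant no complete ordering would exist.
Key observation: after P4, P6 the pool peaks at (6, 2, 2, 3), and each blocked process is short somewhere: P5 on res2; P2 on res2, res4; P1 on res3, res1.
On the post-grant state, P4, P6 is a maximal run — nothing extends it. Check, step by step:
  pool = (2, 2, 0, 2)
  run P4 (needs (2, 2, 0, 1), free (2, 2, 0, 2)); after release of (2, 0, 2, 1) the pool is (4, 2, 2, 3)
  run P6 (needs (4, 2, 0, 1), free (4, 2, 2, 3)); after release of (2, 0, 0, 0) the pool is (6, 2, 2, 3)
  P5 cannot run: need (7, 2, 1, 1) vs free (6, 2, 2, 3) (insufficient res2)
  P2 cannot run: need (7, 3, 2, 1) vs free (6, 2, 2, 3) (insufficient res2 and res4)
  P1 cannot run: need (0, 2, 3, 4) vs free (6, 2, 2, 3) (insufficient res3 and res1)
Processes that could never finish after the grant: P5, P2 and P1.


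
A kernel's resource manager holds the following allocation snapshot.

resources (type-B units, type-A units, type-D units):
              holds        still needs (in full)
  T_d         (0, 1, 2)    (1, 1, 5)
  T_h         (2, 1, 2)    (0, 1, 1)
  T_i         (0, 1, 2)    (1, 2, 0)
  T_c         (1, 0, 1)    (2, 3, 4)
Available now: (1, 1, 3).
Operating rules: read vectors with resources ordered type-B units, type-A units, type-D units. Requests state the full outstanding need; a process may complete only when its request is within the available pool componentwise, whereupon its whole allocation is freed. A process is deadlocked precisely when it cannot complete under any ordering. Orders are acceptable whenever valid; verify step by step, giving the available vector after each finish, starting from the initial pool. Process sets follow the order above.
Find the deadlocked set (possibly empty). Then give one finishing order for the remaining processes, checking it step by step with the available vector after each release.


Nothing here is deadlocked.
Key observation: T_h leads a chain of completions in which each release enables another process.
One completion order for the rest: T_h, T_i, T_c, T_d. Walking it through:
  pool = (1, 1, 3)
  T_h: need (0, 1, 1) fits (1, 1, 3); releases (2, 1, 2), pool now (3, 2, 5)
  T_i: need (1, 2, 0) fits (3, 2, 5); releases (0, 1, 2), pool now (3, 3, 7)
  T_c: need (2, 3, 4) fits (3, 3, 7); releases (1, 0, 1), pool now (4, 3, 8)
  T_d: need (1, 1, 5) fits (4, 3, 8); releases (0, 1, 2), pool now (4, 4, 10)


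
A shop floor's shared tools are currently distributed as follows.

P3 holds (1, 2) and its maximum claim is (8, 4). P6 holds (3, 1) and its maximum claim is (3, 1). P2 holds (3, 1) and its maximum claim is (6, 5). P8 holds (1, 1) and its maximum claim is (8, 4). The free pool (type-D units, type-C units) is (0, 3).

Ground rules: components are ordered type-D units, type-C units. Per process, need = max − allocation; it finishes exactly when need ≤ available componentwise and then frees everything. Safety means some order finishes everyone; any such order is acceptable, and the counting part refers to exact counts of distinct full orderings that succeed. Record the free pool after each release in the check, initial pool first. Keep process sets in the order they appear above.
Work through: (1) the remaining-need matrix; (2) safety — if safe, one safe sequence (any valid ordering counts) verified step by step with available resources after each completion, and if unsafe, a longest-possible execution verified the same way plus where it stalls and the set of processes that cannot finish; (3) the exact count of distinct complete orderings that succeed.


(1) Need matrix, components ordered type-D units, type-C units:
  P3: (7, 2)
  P6: (0, 0)
  P2: (3, 4)
  P8: (7, 3)
(2) UNSAFE — no complete ordering exists.
Key observation: after P6, P2 complete, (6, 5) is the best the pool ever gets, yet each leftover process wants more type-D units.
Going as far as possible: P6, P2; after that, nothing fits. Verifying each step:
  pool = (0, 3)
  P6: need (0, 0) fits (0, 3); releases (3, 1), pool now (3, 4)
  P2: need (3, 4) fits (3, 4); releases (3, 1), pool now (6, 5)
  P3 still needs (7, 2) but only (6, 5) is free — short on type-D units
  P8 still needs (7, 3) but only (6, 5) is free — short on type-D units
Processes that can never finish: P3 and P8.
(3) Exactly 0 of the possible complete orderings are safe sequences.


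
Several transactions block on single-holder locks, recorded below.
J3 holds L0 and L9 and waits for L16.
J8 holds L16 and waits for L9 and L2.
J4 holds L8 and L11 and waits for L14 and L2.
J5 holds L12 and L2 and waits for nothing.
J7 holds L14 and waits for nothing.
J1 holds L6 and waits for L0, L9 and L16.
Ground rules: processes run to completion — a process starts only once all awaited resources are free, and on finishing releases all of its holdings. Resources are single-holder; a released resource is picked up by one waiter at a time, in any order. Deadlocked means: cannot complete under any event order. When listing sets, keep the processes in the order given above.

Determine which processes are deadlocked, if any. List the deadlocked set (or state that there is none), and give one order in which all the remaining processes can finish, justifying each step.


Deadlocked set: J3, J8 and J1.
Key observation: the knot is the closed ring of waits J3 -> J8 -> J3; J1 waits into the deadlock from upstream.
A valid finishing order for the others: J7, J5, J4.
Check, step by step:
  J7: no waits; runs immediately, freeing L14
  J5: no waits; runs immediately, freeing L12 and L2
  J4: everything it awaited (L14 and L2) is free; runs, freeing L8 and L11


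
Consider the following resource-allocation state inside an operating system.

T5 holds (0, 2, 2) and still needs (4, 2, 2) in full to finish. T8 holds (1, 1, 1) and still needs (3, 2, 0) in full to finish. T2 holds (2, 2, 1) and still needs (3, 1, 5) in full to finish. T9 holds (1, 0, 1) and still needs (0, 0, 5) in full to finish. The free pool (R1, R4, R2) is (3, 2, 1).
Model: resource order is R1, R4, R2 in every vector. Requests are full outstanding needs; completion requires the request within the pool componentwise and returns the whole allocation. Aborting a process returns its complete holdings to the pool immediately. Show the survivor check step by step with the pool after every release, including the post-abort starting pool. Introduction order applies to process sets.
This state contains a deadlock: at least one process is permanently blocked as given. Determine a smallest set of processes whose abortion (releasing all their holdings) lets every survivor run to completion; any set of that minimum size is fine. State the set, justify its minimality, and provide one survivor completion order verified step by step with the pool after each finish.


Abort T9.
Key observation: aborting T9 returns (1, 0, 1), and T2 — hopeless before — runs at step 3 with the returned capacity in the pool.
Minimality: the empty abort set fails — the state is deadlocked as it stands.
Survivors finish in the order: T5, T8, T2. Step-by-step check (pool after the aborts first):
  pool = (4, 2, 2)
  run T5 (needs (4, 2, 2), free (4, 2, 2)); after release of (0, 2, 2) the pool is (4, 4, 4)
  run T8 (needs (3, 2, 0), free (4, 4, 4)); after release of (1, 1, 1) the pool is (5, 5, 5)
  run T2 (needs (3, 1, 5), free (5, 5, 5)); after release of (2, 2, 1) the pool is (7, 7, 6)


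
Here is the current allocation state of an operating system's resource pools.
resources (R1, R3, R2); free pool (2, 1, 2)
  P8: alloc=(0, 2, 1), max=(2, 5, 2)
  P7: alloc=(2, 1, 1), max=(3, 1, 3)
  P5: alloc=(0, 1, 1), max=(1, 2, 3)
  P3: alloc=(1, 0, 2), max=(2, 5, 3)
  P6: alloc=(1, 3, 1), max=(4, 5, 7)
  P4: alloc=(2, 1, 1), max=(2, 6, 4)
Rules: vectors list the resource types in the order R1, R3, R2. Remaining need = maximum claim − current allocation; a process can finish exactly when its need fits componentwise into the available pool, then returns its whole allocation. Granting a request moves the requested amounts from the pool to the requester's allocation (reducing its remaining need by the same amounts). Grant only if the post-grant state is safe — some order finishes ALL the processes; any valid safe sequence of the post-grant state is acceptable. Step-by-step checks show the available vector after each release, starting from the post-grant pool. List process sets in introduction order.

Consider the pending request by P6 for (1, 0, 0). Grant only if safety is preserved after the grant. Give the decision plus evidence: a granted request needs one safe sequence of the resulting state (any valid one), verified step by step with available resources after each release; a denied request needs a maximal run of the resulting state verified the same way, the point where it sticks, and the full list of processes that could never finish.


GRANT. The post-grant state is safe; one safe sequence: P5, P7, P8, P4, P6, P3.
Key observation: the transfer keeps a workable pool ((1, 1, 2)); P5 starts the safe sequence.
Check on the post-grant state, step by step:
  pool = (1, 1, 2)
  run P5 (needs (1, 1, 2), free (1, 1, 2)); after release of (0, 1, 1) the pool is (1, 2, 3)
  run P7 (needs (1, 0, 2), free (1, 2, 3)); after release of (2, 1, 1) the pool is (3, 3, 4)
  run P8 (needs (2, 3, 1), free (3, 3, 4)); after release of (0, 2, 1) the pool is (3, 5, 5)
  run P4 (needs (0, 5, 3), free (3, 5, 5)); after release of (2, 1, 1) the pool is (5, 6, 6)
  run P6 (needs (2, 2, 6), free (5, 6, 6)); after release of (2, 3, 1) the pool is (7, 9, 7)
  run P3 (needs (1, 5, 1), free (7, 9, 7)); after release of (1, 0, 2) the pool is (8, 9, 9)


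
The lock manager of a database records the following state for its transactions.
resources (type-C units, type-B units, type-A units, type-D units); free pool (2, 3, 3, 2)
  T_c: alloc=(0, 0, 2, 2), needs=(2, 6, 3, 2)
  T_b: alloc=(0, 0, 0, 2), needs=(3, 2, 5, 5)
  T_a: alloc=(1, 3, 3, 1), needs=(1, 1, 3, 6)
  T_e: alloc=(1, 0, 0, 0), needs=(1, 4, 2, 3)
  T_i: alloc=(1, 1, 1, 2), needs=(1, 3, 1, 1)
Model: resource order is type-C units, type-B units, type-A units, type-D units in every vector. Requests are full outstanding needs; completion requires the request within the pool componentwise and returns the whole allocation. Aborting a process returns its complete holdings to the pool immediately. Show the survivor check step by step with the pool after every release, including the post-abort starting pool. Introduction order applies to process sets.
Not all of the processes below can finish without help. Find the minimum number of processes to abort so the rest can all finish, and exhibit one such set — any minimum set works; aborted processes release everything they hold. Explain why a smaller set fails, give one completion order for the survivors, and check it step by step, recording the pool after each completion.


Abort T_b.
Key observation: T_a could never have finished before the abort; with (0, 0, 0, 2) returned by T_b, it fits at step 2.
Why nothing smaller works: aborting no one leaves the state deadlocked as given.
One survivor order: T_i, T_a, T_e, T_c. Walking it through (post-abort pool first):
  pool = (2, 3, 3, 4)
  T_i needs (1, 3, 1, 1) <= (2, 3, 3, 4) -> finishes; pool += (1, 1, 1, 2) = (3, 4, 4, 6)
  T_a needs (1, 1, 3, 6) <= (3, 4, 4, 6) -> finishes; pool += (1, 3, 3, 1) = (4, 7, 7, 7)
  T_e needs (1, 4, 2, 3) <= (4, 7, 7, 7) -> finishes; pool += (1, 0, 0, 0) = (5, 7, 7, 7)
  T_c needs (2, 6, 3, 2) <= (5, 7, 7, 7) -> finishes; pool += (0, 0, 2, 2) = (5, 7, 9, 9)


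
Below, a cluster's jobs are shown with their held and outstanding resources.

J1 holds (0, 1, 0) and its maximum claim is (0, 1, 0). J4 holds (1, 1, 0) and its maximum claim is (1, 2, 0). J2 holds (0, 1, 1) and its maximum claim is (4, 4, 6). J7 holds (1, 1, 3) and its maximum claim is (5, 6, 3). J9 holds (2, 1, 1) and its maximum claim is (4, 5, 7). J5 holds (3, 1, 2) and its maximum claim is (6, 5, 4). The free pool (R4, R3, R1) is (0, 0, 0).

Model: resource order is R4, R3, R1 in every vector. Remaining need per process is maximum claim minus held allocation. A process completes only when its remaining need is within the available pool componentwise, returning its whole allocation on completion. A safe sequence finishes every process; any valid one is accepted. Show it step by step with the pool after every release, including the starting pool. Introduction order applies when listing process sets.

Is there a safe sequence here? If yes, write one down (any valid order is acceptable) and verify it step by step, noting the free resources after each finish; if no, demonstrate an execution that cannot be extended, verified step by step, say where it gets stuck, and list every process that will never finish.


UNSAFE.
Key observation: after J1, J4 complete, (1, 2, 0) is the best the pool ever gets, yet each leftover process wants more R4.
Going as far as possible: J1, J4; after that, nothing fits. Verifying each step:
  pool = (0, 0, 0)
  J1: need (0, 0, 0) fits (0, 0, 0); releases (0, 1, 0), pool now (0, 1, 0)
  J4: need (0, 1, 0) fits (0, 1, 0); releases (1, 1, 0), pool now (1, 2, 0)
  J2 cannot run: need (4, 3, 5) vs free (1, 2, 0) (insufficient R4, R3 and R1)
  J7 cannot run: need (4, 5, 0) vs free (1, 2, 0) (insufficient R4 and R3)
  J9 cannot run: need (2, 4, 6) vs free (1, 2, 0) (insufficient R4, R3 and R1)
  J5 cannot run: need (3, 4, 2) vs free (1, 2, 0) (insufficient R4, R3 and R1)
Permanently blocked: J2, J7, J9 and J5.
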